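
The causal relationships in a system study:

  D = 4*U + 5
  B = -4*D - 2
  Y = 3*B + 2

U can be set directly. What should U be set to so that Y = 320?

U = -8

Substituting into the B equation gives B = -16*U - 22.
Substituting into the Y equation gives Y = -48*U - 64.
Solve -48*U - 64 = 320: U = (320 + 64) / -48 = -8.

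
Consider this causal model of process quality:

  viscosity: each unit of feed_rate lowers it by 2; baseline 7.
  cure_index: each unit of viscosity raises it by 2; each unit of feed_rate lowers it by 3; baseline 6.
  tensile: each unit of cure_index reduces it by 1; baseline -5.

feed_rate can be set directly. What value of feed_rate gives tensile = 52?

Substituting into the cure_index equation gives cure_index = -7*feed_rate + 20.
So tensile = 7*feed_rate - 25.
Solve 7*feed_rate - 25 = 52: feed_rate = (52 + 25) / 7 = 11.

feed_rate = 11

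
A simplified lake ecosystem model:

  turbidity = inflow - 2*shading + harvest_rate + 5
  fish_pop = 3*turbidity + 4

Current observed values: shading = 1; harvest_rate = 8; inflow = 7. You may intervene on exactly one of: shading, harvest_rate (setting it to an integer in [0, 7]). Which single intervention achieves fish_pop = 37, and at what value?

Intervening on shading: fish_pop = -6*shading + 64. Reaching 37 requires shading = 9/2, not an integer.
Intervening on harvest_rate: with other inputs at their observed values, fish_pop = 3*harvest_rate + 34. Solving for 37 gives harvest_rate = 1, within [0, 7].

set harvest_rate = 1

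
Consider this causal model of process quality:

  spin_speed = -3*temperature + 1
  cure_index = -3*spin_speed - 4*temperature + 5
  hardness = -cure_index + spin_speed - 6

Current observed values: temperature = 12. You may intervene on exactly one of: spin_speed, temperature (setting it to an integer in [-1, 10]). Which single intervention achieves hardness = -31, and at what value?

Intervening on spin_speed: hardness = 4*spin_speed + 37. Reaching -31 requires spin_speed = -17, outside [-1, 10].
Intervening on temperature: with other inputs at their observed values, hardness = -8*temperature - 7. Solving for -31 gives temperature = 3, within [-1, 10].

set temperature = 3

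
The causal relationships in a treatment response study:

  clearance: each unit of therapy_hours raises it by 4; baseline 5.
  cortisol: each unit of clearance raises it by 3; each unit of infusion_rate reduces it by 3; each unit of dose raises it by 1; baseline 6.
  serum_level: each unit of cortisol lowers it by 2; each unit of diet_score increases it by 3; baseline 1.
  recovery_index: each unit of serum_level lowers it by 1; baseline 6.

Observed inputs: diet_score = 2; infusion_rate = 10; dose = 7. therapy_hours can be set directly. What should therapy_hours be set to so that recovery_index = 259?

therapy_hours = 11

Substituting into the cortisol equation gives cortisol = 12*therapy_hours - 2.
Substituting into the serum_level equation gives serum_level = -24*therapy_hours + 11.
Substituting into the recovery_index equation gives recovery_index = 24*therapy_hours - 5.
Solve 24*therapy_hours - 5 = 259: therapy_hours = (259 + 5) / 24 = 11.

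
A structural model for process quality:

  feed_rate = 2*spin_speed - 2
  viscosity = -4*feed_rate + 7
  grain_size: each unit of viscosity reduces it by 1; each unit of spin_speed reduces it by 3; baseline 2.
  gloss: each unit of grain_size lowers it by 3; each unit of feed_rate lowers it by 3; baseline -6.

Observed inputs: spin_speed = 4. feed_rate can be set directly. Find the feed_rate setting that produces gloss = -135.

Intervening on feed_rate fixes its value directly, overriding its dependence on spin_speed.
Substituting into the grain_size equation gives grain_size = 4*feed_rate - 17.
Substituting into the gloss equation gives gloss = -15*feed_rate + 45.
Solve -15*feed_rate + 45 = -135: feed_rate = (-135 - 45) / -15 = 12.

feed_rate = 12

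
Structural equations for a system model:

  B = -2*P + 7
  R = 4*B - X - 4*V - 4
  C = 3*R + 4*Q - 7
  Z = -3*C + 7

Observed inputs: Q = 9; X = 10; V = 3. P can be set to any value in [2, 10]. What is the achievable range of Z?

46 to 622

Substituting into the R equation gives R = -8*P + 2.
This gives C = -24*P + 35.
Z becomes 72*P - 98.
Linear in P, so extremes are at the endpoints: P = 2 gives Z = 46; P = 10 gives Z = 622.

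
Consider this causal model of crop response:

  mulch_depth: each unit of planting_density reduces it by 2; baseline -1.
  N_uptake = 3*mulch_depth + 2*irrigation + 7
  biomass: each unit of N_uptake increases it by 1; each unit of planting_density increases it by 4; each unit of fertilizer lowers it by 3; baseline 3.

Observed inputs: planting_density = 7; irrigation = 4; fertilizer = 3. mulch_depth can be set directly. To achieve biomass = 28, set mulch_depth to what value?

mulch_depth = -3

Intervening on mulch_depth fixes its value directly, overriding its dependence on planting_density.
Substituting into the N_uptake equation gives N_uptake = 3*mulch_depth + 15.
biomass becomes 3*mulch_depth + 37.
Solve 3*mulch_depth + 37 = 28: mulch_depth = (28 - 37) / 3 = -3.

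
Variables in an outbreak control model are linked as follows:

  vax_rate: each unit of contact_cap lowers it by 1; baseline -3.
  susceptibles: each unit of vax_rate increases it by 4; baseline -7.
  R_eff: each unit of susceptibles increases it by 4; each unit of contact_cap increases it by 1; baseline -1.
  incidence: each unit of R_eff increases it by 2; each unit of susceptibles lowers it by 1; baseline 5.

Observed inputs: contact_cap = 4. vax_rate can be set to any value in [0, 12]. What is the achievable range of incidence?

Intervening on vax_rate fixes its value directly, overriding its dependence on contact_cap.
Substituting into the R_eff equation gives R_eff = 16*vax_rate - 25.
This gives incidence = 28*vax_rate - 38.
Linear in vax_rate, so extremes are at the endpoints: vax_rate = 0 gives incidence = -38; vax_rate = 12 gives incidence = 298.

-38 to 298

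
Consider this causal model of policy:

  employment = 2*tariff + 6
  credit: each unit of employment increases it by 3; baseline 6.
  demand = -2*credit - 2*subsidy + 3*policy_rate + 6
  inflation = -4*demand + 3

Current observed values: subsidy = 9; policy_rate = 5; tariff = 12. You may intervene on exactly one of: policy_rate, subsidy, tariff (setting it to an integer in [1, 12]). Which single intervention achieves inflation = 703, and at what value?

set subsidy = 2

Intervening on policy_rate: inflation = -12*policy_rate + 819. Reaching 703 requires policy_rate = 29/3, not an integer.
Intervening on subsidy: with other inputs at their observed values, inflation = 8*subsidy + 687. Solving for 703 gives subsidy = 2, within [1, 12].
Intervening on tariff: inflation = 48*tariff + 183. Reaching 703 requires tariff = 65/6, not an integer.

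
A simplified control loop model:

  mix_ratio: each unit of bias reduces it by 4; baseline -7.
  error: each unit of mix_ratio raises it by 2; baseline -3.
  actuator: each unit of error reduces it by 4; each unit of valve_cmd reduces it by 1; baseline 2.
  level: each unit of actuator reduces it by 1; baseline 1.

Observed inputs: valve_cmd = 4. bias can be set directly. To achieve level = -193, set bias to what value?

Substituting into the error equation gives error = -8*bias - 17.
Substituting into the actuator equation gives actuator = 32*bias + 66.
Substituting into the level equation gives level = -32*bias - 65.
Solve -32*bias - 65 = -193: bias = (-193 + 65) / -32 = 4.

bias = 4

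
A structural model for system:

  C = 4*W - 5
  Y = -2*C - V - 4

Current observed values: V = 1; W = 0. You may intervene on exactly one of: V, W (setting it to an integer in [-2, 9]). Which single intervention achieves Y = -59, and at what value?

Intervening on V: Y = -V + 6. Reaching -59 requires V = 65, outside [-2, 9].
Intervening on W: with other inputs at their observed values, Y = -8*W + 5. Solving for -59 gives W = 8, within [-2, 9].

set W = 8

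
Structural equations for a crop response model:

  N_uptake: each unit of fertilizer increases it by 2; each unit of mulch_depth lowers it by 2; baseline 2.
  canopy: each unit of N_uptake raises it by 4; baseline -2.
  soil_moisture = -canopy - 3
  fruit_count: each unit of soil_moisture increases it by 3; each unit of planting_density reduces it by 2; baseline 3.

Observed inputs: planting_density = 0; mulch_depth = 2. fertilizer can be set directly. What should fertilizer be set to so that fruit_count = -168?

fertilizer = 8

Substituting into the N_uptake equation gives N_uptake = 2*fertilizer - 2.
canopy becomes 8*fertilizer - 10.
Substituting into the soil_moisture equation gives soil_moisture = -8*fertilizer + 7.
Substituting into the fruit_count equation gives fruit_count = -24*fertilizer + 24.
Solve -24*fertilizer + 24 = -168: fertilizer = (-168 - 24) / -24 = 8.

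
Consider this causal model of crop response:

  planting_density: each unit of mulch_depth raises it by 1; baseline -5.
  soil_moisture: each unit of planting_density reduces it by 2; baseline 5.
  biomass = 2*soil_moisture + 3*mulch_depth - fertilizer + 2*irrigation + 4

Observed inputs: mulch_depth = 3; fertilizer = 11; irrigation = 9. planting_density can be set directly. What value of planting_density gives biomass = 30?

Intervening on planting_density fixes its value directly, overriding its dependence on mulch_depth.
Substituting into the biomass equation gives biomass = -4*planting_density + 30.
Solve -4*planting_density + 30 = 30: planting_density = (30 - 30) / -4 = 0.

planting_density = 0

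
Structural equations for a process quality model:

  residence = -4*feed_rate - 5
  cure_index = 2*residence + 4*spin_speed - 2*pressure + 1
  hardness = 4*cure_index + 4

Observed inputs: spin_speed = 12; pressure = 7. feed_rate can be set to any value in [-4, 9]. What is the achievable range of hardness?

Substituting into the cure_index equation gives cure_index = -8*feed_rate + 25.
Substituting into the hardness equation gives hardness = -32*feed_rate + 104.
Linear in feed_rate, so extremes are at the endpoints: feed_rate = -4 gives hardness = 232; feed_rate = 9 gives hardness = -184.

-184 to 232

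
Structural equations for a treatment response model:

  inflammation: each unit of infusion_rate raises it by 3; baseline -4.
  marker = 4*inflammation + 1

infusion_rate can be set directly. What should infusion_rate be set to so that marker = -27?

infusion_rate = -1

Substituting into the marker equation gives marker = 12*infusion_rate - 15.
Solve 12*infusion_rate - 15 = -27: infusion_rate = (-27 + 15) / 12 = -1.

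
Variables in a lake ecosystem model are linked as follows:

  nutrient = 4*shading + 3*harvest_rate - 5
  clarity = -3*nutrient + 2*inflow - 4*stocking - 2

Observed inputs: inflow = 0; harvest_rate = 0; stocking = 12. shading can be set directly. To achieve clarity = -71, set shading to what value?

shading = 3

Substituting into the nutrient equation gives nutrient = 4*shading - 5.
So clarity = -12*shading - 35.
Solve -12*shading - 35 = -71: shading = (-71 + 35) / -12 = 3.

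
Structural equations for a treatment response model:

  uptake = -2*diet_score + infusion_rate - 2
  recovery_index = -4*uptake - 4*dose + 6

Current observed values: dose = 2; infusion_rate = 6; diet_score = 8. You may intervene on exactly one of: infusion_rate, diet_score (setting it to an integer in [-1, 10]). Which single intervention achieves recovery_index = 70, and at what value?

Intervening on infusion_rate: with other inputs at their observed values, recovery_index = -4*infusion_rate + 70. Solving for 70 gives infusion_rate = 0, within [-1, 10].
Intervening on diet_score: recovery_index = 8*diet_score - 18. Reaching 70 requires diet_score = 11, outside [-1, 10].

set infusion_rate = 0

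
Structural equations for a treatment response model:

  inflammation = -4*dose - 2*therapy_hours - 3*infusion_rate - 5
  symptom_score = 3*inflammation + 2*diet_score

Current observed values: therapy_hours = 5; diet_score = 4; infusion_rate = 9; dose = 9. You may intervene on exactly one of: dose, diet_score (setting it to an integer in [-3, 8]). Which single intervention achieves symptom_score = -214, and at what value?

Intervening on dose: with other inputs at their observed values, symptom_score = -12*dose - 118. Solving for -214 gives dose = 8, within [-3, 8].
Intervening on diet_score: symptom_score = 2*diet_score - 234. Reaching -214 requires diet_score = 10, outside [-3, 8].

set dose = 8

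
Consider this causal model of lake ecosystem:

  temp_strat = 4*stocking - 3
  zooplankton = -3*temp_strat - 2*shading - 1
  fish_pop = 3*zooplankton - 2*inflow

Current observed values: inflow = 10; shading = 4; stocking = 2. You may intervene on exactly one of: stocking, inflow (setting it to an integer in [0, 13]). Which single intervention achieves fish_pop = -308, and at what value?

set stocking = 8

Intervening on stocking: with other inputs at their observed values, fish_pop = -36*stocking - 20. Solving for -308 gives stocking = 8, within [0, 13].
Intervening on inflow: fish_pop = -2*inflow - 72. Reaching -308 requires inflow = 118, outside [0, 13].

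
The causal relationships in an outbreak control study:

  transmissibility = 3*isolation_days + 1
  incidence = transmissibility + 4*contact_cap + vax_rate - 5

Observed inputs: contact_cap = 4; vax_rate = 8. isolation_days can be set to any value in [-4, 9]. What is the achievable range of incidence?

Substituting into the incidence equation gives incidence = 3*isolation_days + 20.
Linear in isolation_days, so extremes are at the endpoints: isolation_days = -4 gives incidence = 8; isolation_days = 9 gives incidence = 47.

8 to 47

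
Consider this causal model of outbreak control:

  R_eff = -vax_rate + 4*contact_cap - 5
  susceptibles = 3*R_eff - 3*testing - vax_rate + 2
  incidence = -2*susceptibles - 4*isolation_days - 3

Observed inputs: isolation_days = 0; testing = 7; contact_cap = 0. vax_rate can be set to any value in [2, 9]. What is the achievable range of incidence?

Substituting into the R_eff equation gives R_eff = -vax_rate - 5.
This gives susceptibles = -4*vax_rate - 34.
incidence becomes 8*vax_rate + 65.
Linear in vax_rate, so extremes are at the endpoints: vax_rate = 2 gives incidence = 81; vax_rate = 9 gives incidence = 137.

81 to 137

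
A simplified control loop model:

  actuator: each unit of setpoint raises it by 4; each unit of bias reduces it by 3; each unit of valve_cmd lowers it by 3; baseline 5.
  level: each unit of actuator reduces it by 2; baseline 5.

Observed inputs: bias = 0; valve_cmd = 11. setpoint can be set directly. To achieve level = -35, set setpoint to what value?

Substituting into the actuator equation gives actuator = 4*setpoint - 28.
level becomes -8*setpoint + 61.
Solve -8*setpoint + 61 = -35: setpoint = (-35 - 61) / -8 = 12.

setpoint = 12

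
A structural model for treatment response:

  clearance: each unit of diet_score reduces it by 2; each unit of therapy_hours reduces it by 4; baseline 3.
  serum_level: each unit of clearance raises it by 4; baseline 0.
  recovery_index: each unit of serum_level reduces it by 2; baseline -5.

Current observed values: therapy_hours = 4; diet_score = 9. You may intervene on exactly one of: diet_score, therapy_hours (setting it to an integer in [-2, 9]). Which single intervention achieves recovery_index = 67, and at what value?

set diet_score = -2

Intervening on diet_score: with other inputs at their observed values, recovery_index = 16*diet_score + 99. Solving for 67 gives diet_score = -2, within [-2, 9].
Intervening on therapy_hours: recovery_index = 32*therapy_hours + 115. Reaching 67 requires therapy_hours = -3/2, not an integer.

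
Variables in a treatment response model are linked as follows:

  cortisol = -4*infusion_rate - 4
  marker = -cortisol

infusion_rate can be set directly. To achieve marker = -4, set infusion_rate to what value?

Substituting into the marker equation gives marker = 4*infusion_rate + 4.
Solve 4*infusion_rate + 4 = -4: infusion_rate = (-4 - 4) / 4 = -2.

infusion_rate = -2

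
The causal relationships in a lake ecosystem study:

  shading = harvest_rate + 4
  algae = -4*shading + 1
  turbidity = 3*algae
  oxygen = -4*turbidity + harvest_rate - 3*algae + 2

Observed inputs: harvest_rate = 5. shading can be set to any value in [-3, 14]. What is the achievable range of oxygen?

Intervening on shading fixes its value directly, overriding its dependence on harvest_rate.
Substituting into the turbidity equation gives turbidity = -12*shading + 3.
Substituting into the oxygen equation gives oxygen = 60*shading - 8.
Linear in shading, so extremes are at the endpoints: shading = -3 gives oxygen = -188; shading = 14 gives oxygen = 832.

-188 to 832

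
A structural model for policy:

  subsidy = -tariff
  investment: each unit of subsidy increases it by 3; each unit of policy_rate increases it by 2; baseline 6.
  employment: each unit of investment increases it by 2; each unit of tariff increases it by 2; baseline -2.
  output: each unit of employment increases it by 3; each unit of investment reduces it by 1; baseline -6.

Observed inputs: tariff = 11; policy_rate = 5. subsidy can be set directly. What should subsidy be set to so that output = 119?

Intervening on subsidy fixes its value directly, overriding its dependence on tariff.
Substituting into the investment equation gives investment = 3*subsidy + 16.
Substituting into the employment equation gives employment = 6*subsidy + 52.
Substituting into the output equation gives output = 15*subsidy + 134.
Solve 15*subsidy + 134 = 119: subsidy = (119 - 134) / 15 = -1.

subsidy = -1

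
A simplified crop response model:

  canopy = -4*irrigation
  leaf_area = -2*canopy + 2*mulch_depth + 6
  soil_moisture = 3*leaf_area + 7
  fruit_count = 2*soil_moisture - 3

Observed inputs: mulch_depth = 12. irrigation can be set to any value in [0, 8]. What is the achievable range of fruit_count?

Substituting into the leaf_area equation gives leaf_area = 8*irrigation + 30.
soil_moisture becomes 24*irrigation + 97.
Substituting into the fruit_count equation gives fruit_count = 48*irrigation + 191.
Linear in irrigation, so extremes are at the endpoints: irrigation = 0 gives fruit_count = 191; irrigation = 8 gives fruit_count = 575.

191 to 575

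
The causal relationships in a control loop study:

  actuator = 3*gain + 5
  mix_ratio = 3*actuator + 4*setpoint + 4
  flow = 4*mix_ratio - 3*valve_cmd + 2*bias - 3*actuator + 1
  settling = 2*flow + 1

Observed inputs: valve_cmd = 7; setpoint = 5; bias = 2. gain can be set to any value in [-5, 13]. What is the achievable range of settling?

-19 to 953

Substituting into the mix_ratio equation gives mix_ratio = 9*gain + 39.
flow becomes 27*gain + 125.
Substituting into the settling equation gives settling = 54*gain + 251.
Linear in gain, so extremes are at the endpoints: gain = -5 gives settling = -19; gain = 13 gives settling = 953.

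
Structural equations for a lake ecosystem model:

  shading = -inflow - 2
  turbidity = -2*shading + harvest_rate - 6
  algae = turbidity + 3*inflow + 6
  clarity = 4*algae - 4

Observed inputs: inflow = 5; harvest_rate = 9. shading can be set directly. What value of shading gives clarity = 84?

Intervening on shading fixes its value directly, overriding its dependence on inflow.
Substituting into the turbidity equation gives turbidity = -2*shading + 3.
algae becomes -2*shading + 24.
So clarity = -8*shading + 92.
Solve -8*shading + 92 = 84: shading = (84 - 92) / -8 = 1.

shading = 1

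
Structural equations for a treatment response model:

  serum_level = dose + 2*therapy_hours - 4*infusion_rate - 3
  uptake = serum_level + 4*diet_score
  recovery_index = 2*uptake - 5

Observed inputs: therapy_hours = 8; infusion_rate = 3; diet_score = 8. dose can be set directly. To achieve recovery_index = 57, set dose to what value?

Substituting into the serum_level equation gives serum_level = dose + 1.
This gives uptake = dose + 33.
So recovery_index = 2*dose + 61.
Solve 2*dose + 61 = 57: dose = (57 - 61) / 2 = -2.

dose = -2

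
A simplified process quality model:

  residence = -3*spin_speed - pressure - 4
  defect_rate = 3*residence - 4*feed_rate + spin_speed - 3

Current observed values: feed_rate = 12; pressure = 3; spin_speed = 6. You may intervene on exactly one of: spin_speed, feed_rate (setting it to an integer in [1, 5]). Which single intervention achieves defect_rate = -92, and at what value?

set feed_rate = 5

Intervening on spin_speed: defect_rate = -8*spin_speed - 72. Reaching -92 requires spin_speed = 5/2, not an integer.
Intervening on feed_rate: with other inputs at their observed values, defect_rate = -4*feed_rate - 72. Solving for -92 gives feed_rate = 5, within [1, 5].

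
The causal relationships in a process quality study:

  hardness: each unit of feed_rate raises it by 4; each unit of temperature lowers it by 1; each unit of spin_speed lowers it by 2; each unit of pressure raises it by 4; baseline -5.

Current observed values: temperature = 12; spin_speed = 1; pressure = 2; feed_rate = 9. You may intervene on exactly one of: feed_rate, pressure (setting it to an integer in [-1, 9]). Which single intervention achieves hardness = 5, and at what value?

Intervening on feed_rate: with other inputs at their observed values, hardness = 4*feed_rate - 11. Solving for 5 gives feed_rate = 4, within [-1, 9].
Intervening on pressure: hardness = 4*pressure + 17. Reaching 5 requires pressure = -3, outside [-1, 9].

set feed_rate = 4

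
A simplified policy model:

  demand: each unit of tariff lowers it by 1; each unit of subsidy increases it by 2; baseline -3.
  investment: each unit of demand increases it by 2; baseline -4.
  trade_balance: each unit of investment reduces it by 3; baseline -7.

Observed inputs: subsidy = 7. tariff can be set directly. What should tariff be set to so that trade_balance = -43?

tariff = 3

Substituting into the demand equation gives demand = -tariff + 11.
Substituting into the investment equation gives investment = -2*tariff + 18.
So trade_balance = 6*tariff - 61.
Solve 6*tariff - 61 = -43: tariff = (-43 + 61) / 6 = 3.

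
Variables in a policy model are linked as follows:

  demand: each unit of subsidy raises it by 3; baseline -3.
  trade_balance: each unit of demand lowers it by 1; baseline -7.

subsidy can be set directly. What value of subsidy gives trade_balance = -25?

subsidy = 7

Substituting into the trade_balance equation gives trade_balance = -3*subsidy - 4.
Solve -3*subsidy - 4 = -25: subsidy = (-25 + 4) / -3 = 7.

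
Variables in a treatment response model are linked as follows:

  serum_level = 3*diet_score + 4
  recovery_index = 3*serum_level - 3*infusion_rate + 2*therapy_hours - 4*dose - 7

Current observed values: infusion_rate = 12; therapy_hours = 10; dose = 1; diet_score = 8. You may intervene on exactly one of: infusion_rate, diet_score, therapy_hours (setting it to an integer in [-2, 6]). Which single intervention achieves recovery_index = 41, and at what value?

Intervening on infusion_rate: recovery_index = -3*infusion_rate + 93. Reaching 41 requires infusion_rate = 52/3, not an integer.
Intervening on diet_score: recovery_index = 9*diet_score - 15. Reaching 41 requires diet_score = 56/9, not an integer.
Intervening on therapy_hours: with other inputs at their observed values, recovery_index = 2*therapy_hours + 37. Solving for 41 gives therapy_hours = 2, within [-2, 6].

set therapy_hours = 2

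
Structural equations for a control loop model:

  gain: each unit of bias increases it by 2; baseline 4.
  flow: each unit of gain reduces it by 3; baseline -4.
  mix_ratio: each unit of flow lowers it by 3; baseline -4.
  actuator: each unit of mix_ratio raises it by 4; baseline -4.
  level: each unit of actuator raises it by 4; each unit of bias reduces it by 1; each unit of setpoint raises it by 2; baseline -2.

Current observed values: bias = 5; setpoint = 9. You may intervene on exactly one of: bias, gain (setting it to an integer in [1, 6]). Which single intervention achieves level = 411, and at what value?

set gain = 2

Intervening on bias: level = 287*bias + 704. Reaching 411 requires bias = -293/287, not an integer.
Intervening on gain: with other inputs at their observed values, level = 144*gain + 123. Solving for 411 gives gain = 2, within [1, 6].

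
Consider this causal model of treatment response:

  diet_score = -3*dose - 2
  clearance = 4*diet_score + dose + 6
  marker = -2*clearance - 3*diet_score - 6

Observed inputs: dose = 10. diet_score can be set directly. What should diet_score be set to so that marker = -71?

Intervening on diet_score fixes its value directly, overriding its dependence on dose.
Substituting into the clearance equation gives clearance = 4*diet_score + 16.
This gives marker = -11*diet_score - 38.
Solve -11*diet_score - 38 = -71: diet_score = (-71 + 38) / -11 = 3.

diet_score = 3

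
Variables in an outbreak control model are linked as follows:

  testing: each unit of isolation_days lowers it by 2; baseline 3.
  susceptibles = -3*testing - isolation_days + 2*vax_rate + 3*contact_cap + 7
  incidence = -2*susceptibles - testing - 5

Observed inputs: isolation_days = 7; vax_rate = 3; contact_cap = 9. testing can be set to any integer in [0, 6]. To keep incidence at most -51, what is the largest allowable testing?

Intervening on testing fixes its value directly, overriding its dependence on isolation_days.
Substituting into the susceptibles equation gives susceptibles = -3*testing + 33.
incidence becomes 5*testing - 71.
Require 5*testing - 71 ≤ -51, so testing ≤ 4.
The largest integer in [0, 6] satisfying this is 4.

testing = 4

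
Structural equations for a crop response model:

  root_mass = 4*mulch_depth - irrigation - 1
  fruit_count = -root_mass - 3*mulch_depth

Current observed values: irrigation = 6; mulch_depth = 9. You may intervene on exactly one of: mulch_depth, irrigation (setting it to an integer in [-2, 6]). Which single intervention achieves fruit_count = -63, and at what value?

Intervening on mulch_depth: fruit_count = -7*mulch_depth + 7. Reaching -63 requires mulch_depth = 10, outside [-2, 6].
Intervening on irrigation: with other inputs at their observed values, fruit_count = irrigation - 62. Solving for -63 gives irrigation = -1, within [-2, 6].

set irrigation = -1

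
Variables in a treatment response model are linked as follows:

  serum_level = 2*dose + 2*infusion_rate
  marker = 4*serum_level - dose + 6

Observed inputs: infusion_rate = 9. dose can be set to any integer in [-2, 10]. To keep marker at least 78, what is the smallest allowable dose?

dose = 0

Substituting into the serum_level equation gives serum_level = 2*dose + 18.
marker becomes 7*dose + 78.
Require 7*dose + 78 ≥ 78, so dose ≥ 0.
The smallest integer in [-2, 10] satisfying this is 0.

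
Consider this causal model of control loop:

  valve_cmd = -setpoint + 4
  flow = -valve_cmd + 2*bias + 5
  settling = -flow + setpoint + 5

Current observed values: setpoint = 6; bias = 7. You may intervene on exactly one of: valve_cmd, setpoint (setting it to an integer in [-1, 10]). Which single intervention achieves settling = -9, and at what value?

set valve_cmd = -1

Intervening on valve_cmd: with other inputs at their observed values, settling = valve_cmd - 8. Solving for -9 gives valve_cmd = -1, within [-1, 10].
Intervening on setpoint: the paths from setpoint to settling cancel (net effect zero), leaving settling = -10; -9 is unreachable this way.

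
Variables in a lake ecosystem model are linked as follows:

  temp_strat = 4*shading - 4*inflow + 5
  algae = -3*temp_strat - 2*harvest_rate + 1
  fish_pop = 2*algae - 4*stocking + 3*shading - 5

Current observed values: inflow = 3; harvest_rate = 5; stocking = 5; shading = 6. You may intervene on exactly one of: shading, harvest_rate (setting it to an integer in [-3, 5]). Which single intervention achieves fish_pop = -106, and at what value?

set shading = 5

Intervening on shading: with other inputs at their observed values, fish_pop = -21*shading - 1. Solving for -106 gives shading = 5, within [-3, 5].
Intervening on harvest_rate: fish_pop = -4*harvest_rate - 107. Reaching -106 requires harvest_rate = -1/4, not an integer.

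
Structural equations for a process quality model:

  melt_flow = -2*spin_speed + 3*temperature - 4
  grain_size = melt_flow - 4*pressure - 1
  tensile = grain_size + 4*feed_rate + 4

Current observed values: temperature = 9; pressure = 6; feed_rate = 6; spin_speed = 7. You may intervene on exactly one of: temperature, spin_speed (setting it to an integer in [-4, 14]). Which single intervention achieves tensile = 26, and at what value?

set spin_speed = 0

Intervening on temperature: tensile = 3*temperature - 15. Reaching 26 requires temperature = 41/3, not an integer.
Intervening on spin_speed: with other inputs at their observed values, tensile = -2*spin_speed + 26. Solving for 26 gives spin_speed = 0, within [-4, 14].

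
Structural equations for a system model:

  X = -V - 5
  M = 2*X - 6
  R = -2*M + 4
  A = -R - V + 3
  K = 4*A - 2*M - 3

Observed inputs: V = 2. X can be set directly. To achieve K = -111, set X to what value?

X = -5

Intervening on X fixes its value directly, overriding its dependence on V.
Substituting into the R equation gives R = -4*X + 16.
Substituting into the A equation gives A = 4*X - 15.
Substituting into the K equation gives K = 12*X - 51.
Solve 12*X - 51 = -111: X = (-111 + 51) / 12 = -5.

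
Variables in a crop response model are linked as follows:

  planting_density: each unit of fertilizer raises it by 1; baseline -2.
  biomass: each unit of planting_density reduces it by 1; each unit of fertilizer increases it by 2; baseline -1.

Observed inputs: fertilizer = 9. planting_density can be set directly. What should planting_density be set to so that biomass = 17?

planting_density = 0

Intervening on planting_density fixes its value directly, overriding its dependence on fertilizer.
Substituting into the biomass equation gives biomass = -planting_density + 17.
Solve -planting_density + 17 = 17: planting_density = (17 - 17) / -1 = 0.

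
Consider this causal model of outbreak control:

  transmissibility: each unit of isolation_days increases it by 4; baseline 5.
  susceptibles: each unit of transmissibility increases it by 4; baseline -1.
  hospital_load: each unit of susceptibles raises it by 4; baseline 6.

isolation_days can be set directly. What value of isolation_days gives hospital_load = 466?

Substituting into the susceptibles equation gives susceptibles = 16*isolation_days + 19.
hospital_load becomes 64*isolation_days + 82.
Solve 64*isolation_days + 82 = 466: isolation_days = (466 - 82) / 64 = 6.

isolation_days = 6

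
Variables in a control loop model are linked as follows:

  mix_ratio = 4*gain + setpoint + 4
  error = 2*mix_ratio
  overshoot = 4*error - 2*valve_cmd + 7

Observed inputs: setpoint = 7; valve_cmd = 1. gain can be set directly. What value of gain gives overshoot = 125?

gain = 1

Substituting into the mix_ratio equation gives mix_ratio = 4*gain + 11.
error becomes 8*gain + 22.
Substituting into the overshoot equation gives overshoot = 32*gain + 93.
Solve 32*gain + 93 = 125: gain = (125 - 93) / 32 = 1.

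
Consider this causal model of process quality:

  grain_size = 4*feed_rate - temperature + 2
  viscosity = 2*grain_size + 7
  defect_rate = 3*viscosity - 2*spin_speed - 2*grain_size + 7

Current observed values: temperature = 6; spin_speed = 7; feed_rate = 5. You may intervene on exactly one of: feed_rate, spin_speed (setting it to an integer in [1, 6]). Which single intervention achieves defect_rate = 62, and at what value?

set feed_rate = 4

Intervening on feed_rate: with other inputs at their observed values, defect_rate = 16*feed_rate - 2. Solving for 62 gives feed_rate = 4, within [1, 6].
Intervening on spin_speed: defect_rate = -2*spin_speed + 92. Reaching 62 requires spin_speed = 15, outside [1, 6].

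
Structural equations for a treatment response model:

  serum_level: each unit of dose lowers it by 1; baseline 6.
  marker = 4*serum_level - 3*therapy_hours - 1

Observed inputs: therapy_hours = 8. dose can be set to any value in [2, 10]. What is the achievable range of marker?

-41 to -9

Substituting into the marker equation gives marker = -4*dose - 1.
Linear in dose, so extremes are at the endpoints: dose = 2 gives marker = -9; dose = 10 gives marker = -41.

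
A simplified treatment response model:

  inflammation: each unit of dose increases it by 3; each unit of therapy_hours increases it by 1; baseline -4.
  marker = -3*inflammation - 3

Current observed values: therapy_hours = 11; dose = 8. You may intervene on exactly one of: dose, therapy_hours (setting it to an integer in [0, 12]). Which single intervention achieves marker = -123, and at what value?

Intervening on dose: with other inputs at their observed values, marker = -9*dose - 24. Solving for -123 gives dose = 11, within [0, 12].
Intervening on therapy_hours: marker = -3*therapy_hours - 63. Reaching -123 requires therapy_hours = 20, outside [0, 12].

set dose = 11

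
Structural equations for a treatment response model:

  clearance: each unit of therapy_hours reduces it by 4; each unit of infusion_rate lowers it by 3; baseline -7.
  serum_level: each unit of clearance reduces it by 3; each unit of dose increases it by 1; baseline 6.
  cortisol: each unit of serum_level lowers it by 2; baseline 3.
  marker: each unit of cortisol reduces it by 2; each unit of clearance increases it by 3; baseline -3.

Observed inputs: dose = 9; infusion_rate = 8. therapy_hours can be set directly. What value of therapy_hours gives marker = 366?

therapy_hours = 1

Substituting into the clearance equation gives clearance = -4*therapy_hours - 31.
Substituting into the serum_level equation gives serum_level = 12*therapy_hours + 108.
So cortisol = -24*therapy_hours - 213.
This gives marker = 36*therapy_hours + 330.
Solve 36*therapy_hours + 330 = 366: therapy_hours = (366 - 330) / 36 = 1.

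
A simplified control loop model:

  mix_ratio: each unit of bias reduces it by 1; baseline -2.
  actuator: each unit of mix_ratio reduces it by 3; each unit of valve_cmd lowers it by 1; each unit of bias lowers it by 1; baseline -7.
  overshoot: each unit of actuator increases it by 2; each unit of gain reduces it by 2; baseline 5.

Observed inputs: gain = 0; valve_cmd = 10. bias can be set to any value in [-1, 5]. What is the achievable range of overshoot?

Substituting into the actuator equation gives actuator = 2*bias - 11.
Substituting into the overshoot equation gives overshoot = 4*bias - 17.
Linear in bias, so extremes are at the endpoints: bias = -1 gives overshoot = -21; bias = 5 gives overshoot = 3.

-21 to 3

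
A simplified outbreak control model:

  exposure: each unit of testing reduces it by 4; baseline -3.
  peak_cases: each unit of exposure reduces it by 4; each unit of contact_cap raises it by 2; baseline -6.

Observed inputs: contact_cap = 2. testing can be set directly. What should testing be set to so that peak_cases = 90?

testing = 5

Substituting into the peak_cases equation gives peak_cases = 16*testing + 10.
Solve 16*testing + 10 = 90: testing = (90 - 10) / 16 = 5.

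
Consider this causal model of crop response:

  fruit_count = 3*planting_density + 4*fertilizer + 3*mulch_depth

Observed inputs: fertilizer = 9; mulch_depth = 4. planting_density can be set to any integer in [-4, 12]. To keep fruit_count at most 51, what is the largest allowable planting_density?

planting_density = 1

Substituting into the fruit_count equation gives fruit_count = 3*planting_density + 48.
Require 3*planting_density + 48 ≤ 51, so planting_density ≤ 1.
The largest integer in [-4, 12] satisfying this is 1.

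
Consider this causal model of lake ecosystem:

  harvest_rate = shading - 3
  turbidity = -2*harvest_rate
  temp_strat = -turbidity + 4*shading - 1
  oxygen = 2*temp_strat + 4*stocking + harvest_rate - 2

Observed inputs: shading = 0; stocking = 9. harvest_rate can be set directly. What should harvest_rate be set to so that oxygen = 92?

Intervening on harvest_rate fixes its value directly, overriding its dependence on shading.
Substituting into the temp_strat equation gives temp_strat = 2*harvest_rate - 1.
Substituting into the oxygen equation gives oxygen = 5*harvest_rate + 32.
Solve 5*harvest_rate + 32 = 92: harvest_rate = (92 - 32) / 5 = 12.

harvest_rate = 12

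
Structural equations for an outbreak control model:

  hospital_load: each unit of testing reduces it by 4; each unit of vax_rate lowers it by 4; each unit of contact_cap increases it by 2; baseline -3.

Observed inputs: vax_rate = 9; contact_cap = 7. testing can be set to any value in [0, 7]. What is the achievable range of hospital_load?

-53 to -25

Substituting into the hospital_load equation gives hospital_load = -4*testing - 25.
Linear in testing, so extremes are at the endpoints: testing = 0 gives hospital_load = -25; testing = 7 gives hospital_load = -53.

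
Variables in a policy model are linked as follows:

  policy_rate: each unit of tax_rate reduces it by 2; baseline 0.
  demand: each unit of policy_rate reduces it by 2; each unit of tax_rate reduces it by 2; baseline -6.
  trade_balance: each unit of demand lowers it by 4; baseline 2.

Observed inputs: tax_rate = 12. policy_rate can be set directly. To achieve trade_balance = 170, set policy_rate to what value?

policy_rate = 6

Intervening on policy_rate fixes its value directly, overriding its dependence on tax_rate.
Substituting into the demand equation gives demand = -2*policy_rate - 30.
Substituting into the trade_balance equation gives trade_balance = 8*policy_rate + 122.
Solve 8*policy_rate + 122 = 170: policy_rate = (170 - 122) / 8 = 6.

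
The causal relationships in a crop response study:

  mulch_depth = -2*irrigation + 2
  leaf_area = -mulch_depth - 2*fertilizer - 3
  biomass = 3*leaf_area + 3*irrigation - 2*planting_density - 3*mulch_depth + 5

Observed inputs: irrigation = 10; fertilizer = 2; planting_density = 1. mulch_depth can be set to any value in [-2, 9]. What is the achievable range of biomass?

Intervening on mulch_depth fixes its value directly, overriding its dependence on irrigation.
Substituting into the leaf_area equation gives leaf_area = -mulch_depth - 7.
Substituting into the biomass equation gives biomass = -6*mulch_depth + 12.
Linear in mulch_depth, so extremes are at the endpoints: mulch_depth = -2 gives biomass = 24; mulch_depth = 9 gives biomass = -42.

-42 to 24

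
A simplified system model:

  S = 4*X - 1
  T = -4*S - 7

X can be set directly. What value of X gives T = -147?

X = 9

Substituting into the T equation gives T = -16*X - 3.
Solve -16*X - 3 = -147: X = (-147 + 3) / -16 = 9.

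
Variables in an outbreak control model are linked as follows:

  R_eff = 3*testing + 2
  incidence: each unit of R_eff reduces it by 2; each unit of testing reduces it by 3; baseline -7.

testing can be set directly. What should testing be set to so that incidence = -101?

Substituting into the incidence equation gives incidence = -9*testing - 11.
Solve -9*testing - 11 = -101: testing = (-101 + 11) / -9 = 10.

testing = 10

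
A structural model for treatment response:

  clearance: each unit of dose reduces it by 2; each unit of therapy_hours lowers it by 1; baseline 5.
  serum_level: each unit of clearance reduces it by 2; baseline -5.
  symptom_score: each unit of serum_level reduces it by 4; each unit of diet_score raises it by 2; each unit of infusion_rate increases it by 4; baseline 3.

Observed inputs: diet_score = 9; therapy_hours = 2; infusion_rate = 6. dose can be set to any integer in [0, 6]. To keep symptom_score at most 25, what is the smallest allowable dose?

dose = 4

Substituting into the clearance equation gives clearance = -2*dose + 3.
serum_level becomes 4*dose - 11.
Substituting into the symptom_score equation gives symptom_score = -16*dose + 89.
Require -16*dose + 89 ≤ 25, so dose ≥ 4.
The smallest integer in [0, 6] satisfying this is 4.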